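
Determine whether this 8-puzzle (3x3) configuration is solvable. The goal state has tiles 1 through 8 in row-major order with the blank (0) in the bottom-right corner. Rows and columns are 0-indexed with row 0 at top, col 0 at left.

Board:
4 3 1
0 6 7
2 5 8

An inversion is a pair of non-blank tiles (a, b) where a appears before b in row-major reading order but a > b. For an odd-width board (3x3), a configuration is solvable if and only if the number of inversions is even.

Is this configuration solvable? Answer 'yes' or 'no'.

Answer: no

Derivation:
Inversions (pairs i<j in row-major order where tile[i] > tile[j] > 0): 9
9 is odd, so the puzzle is not solvable.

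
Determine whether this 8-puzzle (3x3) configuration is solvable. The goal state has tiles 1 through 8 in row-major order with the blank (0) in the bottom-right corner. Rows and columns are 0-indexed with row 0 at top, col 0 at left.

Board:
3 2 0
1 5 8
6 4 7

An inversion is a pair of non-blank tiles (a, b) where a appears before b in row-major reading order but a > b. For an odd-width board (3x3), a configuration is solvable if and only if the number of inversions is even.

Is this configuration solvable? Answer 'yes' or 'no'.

Answer: yes

Derivation:
Inversions (pairs i<j in row-major order where tile[i] > tile[j] > 0): 8
8 is even, so the puzzle is solvable.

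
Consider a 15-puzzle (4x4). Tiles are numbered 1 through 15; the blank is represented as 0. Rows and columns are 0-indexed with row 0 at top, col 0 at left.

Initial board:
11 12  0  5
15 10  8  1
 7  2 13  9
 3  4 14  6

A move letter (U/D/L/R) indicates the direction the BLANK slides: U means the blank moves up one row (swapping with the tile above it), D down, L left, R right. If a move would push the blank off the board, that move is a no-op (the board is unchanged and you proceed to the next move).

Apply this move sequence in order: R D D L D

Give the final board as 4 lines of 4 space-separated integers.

Answer: 11 12  5  1
15 10  8  9
 7  2 14 13
 3  4  0  6

Derivation:
After move 1 (R):
11 12  5  0
15 10  8  1
 7  2 13  9
 3  4 14  6

After move 2 (D):
11 12  5  1
15 10  8  0
 7  2 13  9
 3  4 14  6

After move 3 (D):
11 12  5  1
15 10  8  9
 7  2 13  0
 3  4 14  6

After move 4 (L):
11 12  5  1
15 10  8  9
 7  2  0 13
 3  4 14  6

After move 5 (D):
11 12  5  1
15 10  8  9
 7  2 14 13
 3  4  0  6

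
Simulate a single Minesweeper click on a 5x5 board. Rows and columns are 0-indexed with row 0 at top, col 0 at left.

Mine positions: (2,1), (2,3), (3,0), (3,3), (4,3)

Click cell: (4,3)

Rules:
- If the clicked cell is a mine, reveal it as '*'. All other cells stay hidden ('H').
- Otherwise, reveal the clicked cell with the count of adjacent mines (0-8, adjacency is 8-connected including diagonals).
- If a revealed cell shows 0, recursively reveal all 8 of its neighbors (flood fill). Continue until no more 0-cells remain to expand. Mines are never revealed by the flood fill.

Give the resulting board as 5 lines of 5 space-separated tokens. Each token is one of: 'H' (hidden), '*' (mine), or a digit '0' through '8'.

H H H H H
H H H H H
H H H H H
H H H H H
H H H * H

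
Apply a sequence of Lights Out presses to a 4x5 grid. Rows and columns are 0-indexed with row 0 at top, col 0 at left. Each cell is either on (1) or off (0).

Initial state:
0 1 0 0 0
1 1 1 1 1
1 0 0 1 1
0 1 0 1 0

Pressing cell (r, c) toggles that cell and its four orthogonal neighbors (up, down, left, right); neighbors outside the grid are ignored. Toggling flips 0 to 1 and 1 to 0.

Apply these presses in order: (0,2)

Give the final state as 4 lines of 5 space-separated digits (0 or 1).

Answer: 0 0 1 1 0
1 1 0 1 1
1 0 0 1 1
0 1 0 1 0

Derivation:
After press 1 at (0,2):
0 0 1 1 0
1 1 0 1 1
1 0 0 1 1
0 1 0 1 0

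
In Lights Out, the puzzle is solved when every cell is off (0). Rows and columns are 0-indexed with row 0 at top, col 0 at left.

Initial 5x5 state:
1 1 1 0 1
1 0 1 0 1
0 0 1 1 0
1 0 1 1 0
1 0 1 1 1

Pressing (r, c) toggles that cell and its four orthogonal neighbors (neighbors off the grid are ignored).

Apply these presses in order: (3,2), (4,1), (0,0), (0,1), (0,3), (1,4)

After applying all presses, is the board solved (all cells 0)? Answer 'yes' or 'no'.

After press 1 at (3,2):
1 1 1 0 1
1 0 1 0 1
0 0 0 1 0
1 1 0 0 0
1 0 0 1 1

After press 2 at (4,1):
1 1 1 0 1
1 0 1 0 1
0 0 0 1 0
1 0 0 0 0
0 1 1 1 1

After press 3 at (0,0):
0 0 1 0 1
0 0 1 0 1
0 0 0 1 0
1 0 0 0 0
0 1 1 1 1

After press 4 at (0,1):
1 1 0 0 1
0 1 1 0 1
0 0 0 1 0
1 0 0 0 0
0 1 1 1 1

After press 5 at (0,3):
1 1 1 1 0
0 1 1 1 1
0 0 0 1 0
1 0 0 0 0
0 1 1 1 1

After press 6 at (1,4):
1 1 1 1 1
0 1 1 0 0
0 0 0 1 1
1 0 0 0 0
0 1 1 1 1

Lights still on: 14

Answer: no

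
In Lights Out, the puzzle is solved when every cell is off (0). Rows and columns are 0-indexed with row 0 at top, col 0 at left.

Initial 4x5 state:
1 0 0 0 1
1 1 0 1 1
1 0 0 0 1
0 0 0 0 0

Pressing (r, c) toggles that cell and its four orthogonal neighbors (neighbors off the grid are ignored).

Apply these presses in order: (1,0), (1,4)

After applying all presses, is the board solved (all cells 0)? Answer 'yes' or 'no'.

After press 1 at (1,0):
0 0 0 0 1
0 0 0 1 1
0 0 0 0 1
0 0 0 0 0

After press 2 at (1,4):
0 0 0 0 0
0 0 0 0 0
0 0 0 0 0
0 0 0 0 0

Lights still on: 0

Answer: yes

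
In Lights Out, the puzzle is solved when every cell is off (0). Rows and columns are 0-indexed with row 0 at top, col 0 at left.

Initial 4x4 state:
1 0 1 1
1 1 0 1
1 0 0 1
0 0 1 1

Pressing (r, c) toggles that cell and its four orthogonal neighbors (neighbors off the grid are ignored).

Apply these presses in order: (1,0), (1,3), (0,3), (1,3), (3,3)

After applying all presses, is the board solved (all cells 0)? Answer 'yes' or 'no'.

After press 1 at (1,0):
0 0 1 1
0 0 0 1
0 0 0 1
0 0 1 1

After press 2 at (1,3):
0 0 1 0
0 0 1 0
0 0 0 0
0 0 1 1

After press 3 at (0,3):
0 0 0 1
0 0 1 1
0 0 0 0
0 0 1 1

After press 4 at (1,3):
0 0 0 0
0 0 0 0
0 0 0 1
0 0 1 1

After press 5 at (3,3):
0 0 0 0
0 0 0 0
0 0 0 0
0 0 0 0

Lights still on: 0

Answer: yes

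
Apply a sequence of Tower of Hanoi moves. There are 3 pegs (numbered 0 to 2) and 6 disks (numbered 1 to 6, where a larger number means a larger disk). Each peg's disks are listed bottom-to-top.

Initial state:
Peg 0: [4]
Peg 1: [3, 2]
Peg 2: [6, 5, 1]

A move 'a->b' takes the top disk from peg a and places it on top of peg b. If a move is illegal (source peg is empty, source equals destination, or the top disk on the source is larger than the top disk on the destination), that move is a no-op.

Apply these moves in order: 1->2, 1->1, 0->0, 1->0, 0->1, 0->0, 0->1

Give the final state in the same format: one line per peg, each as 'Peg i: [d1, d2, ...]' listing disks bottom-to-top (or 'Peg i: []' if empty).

After move 1 (1->2):
Peg 0: [4]
Peg 1: [3, 2]
Peg 2: [6, 5, 1]

After move 2 (1->1):
Peg 0: [4]
Peg 1: [3, 2]
Peg 2: [6, 5, 1]

After move 3 (0->0):
Peg 0: [4]
Peg 1: [3, 2]
Peg 2: [6, 5, 1]

After move 4 (1->0):
Peg 0: [4, 2]
Peg 1: [3]
Peg 2: [6, 5, 1]

After move 5 (0->1):
Peg 0: [4]
Peg 1: [3, 2]
Peg 2: [6, 5, 1]

After move 6 (0->0):
Peg 0: [4]
Peg 1: [3, 2]
Peg 2: [6, 5, 1]

After move 7 (0->1):
Peg 0: [4]
Peg 1: [3, 2]
Peg 2: [6, 5, 1]

Answer: Peg 0: [4]
Peg 1: [3, 2]
Peg 2: [6, 5, 1]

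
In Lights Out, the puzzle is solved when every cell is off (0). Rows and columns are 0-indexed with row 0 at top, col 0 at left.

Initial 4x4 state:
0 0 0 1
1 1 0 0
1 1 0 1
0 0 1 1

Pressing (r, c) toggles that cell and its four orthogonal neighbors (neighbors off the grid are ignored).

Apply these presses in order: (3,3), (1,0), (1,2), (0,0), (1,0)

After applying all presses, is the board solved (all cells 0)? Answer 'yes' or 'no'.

Answer: no

Derivation:
After press 1 at (3,3):
0 0 0 1
1 1 0 0
1 1 0 0
0 0 0 0

After press 2 at (1,0):
1 0 0 1
0 0 0 0
0 1 0 0
0 0 0 0

After press 3 at (1,2):
1 0 1 1
0 1 1 1
0 1 1 0
0 0 0 0

After press 4 at (0,0):
0 1 1 1
1 1 1 1
0 1 1 0
0 0 0 0

After press 5 at (1,0):
1 1 1 1
0 0 1 1
1 1 1 0
0 0 0 0

Lights still on: 9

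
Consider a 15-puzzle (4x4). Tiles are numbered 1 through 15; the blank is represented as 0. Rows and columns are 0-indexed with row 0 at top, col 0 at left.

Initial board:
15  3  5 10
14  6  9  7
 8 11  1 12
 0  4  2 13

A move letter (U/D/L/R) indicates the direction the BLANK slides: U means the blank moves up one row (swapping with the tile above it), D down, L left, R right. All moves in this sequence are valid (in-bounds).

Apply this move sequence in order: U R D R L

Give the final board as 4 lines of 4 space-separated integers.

After move 1 (U):
15  3  5 10
14  6  9  7
 0 11  1 12
 8  4  2 13

After move 2 (R):
15  3  5 10
14  6  9  7
11  0  1 12
 8  4  2 13

After move 3 (D):
15  3  5 10
14  6  9  7
11  4  1 12
 8  0  2 13

After move 4 (R):
15  3  5 10
14  6  9  7
11  4  1 12
 8  2  0 13

After move 5 (L):
15  3  5 10
14  6  9  7
11  4  1 12
 8  0  2 13

Answer: 15  3  5 10
14  6  9  7
11  4  1 12
 8  0  2 13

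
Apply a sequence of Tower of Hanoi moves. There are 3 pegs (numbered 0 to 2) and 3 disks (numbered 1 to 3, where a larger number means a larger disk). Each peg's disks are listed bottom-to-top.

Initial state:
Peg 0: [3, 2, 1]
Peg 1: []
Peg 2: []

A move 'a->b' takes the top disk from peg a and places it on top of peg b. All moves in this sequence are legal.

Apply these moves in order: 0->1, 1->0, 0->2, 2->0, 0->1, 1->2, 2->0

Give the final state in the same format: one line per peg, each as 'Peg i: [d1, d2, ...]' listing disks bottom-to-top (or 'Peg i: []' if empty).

After move 1 (0->1):
Peg 0: [3, 2]
Peg 1: [1]
Peg 2: []

After move 2 (1->0):
Peg 0: [3, 2, 1]
Peg 1: []
Peg 2: []

After move 3 (0->2):
Peg 0: [3, 2]
Peg 1: []
Peg 2: [1]

After move 4 (2->0):
Peg 0: [3, 2, 1]
Peg 1: []
Peg 2: []

After move 5 (0->1):
Peg 0: [3, 2]
Peg 1: [1]
Peg 2: []

After move 6 (1->2):
Peg 0: [3, 2]
Peg 1: []
Peg 2: [1]

After move 7 (2->0):
Peg 0: [3, 2, 1]
Peg 1: []
Peg 2: []

Answer: Peg 0: [3, 2, 1]
Peg 1: []
Peg 2: []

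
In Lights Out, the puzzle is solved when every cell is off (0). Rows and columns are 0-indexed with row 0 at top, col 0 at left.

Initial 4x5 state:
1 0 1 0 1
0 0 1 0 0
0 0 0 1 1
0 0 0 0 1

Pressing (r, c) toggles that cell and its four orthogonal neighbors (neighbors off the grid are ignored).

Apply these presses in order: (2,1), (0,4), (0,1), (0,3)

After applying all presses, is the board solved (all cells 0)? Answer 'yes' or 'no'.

After press 1 at (2,1):
1 0 1 0 1
0 1 1 0 0
1 1 1 1 1
0 1 0 0 1

After press 2 at (0,4):
1 0 1 1 0
0 1 1 0 1
1 1 1 1 1
0 1 0 0 1

After press 3 at (0,1):
0 1 0 1 0
0 0 1 0 1
1 1 1 1 1
0 1 0 0 1

After press 4 at (0,3):
0 1 1 0 1
0 0 1 1 1
1 1 1 1 1
0 1 0 0 1

Lights still on: 13

Answer: no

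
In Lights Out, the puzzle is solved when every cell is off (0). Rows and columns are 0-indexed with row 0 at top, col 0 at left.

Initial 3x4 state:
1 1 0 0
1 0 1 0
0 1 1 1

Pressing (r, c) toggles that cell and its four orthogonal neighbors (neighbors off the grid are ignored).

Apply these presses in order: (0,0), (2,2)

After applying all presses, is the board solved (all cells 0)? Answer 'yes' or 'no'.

Answer: yes

Derivation:
After press 1 at (0,0):
0 0 0 0
0 0 1 0
0 1 1 1

After press 2 at (2,2):
0 0 0 0
0 0 0 0
0 0 0 0

Lights still on: 0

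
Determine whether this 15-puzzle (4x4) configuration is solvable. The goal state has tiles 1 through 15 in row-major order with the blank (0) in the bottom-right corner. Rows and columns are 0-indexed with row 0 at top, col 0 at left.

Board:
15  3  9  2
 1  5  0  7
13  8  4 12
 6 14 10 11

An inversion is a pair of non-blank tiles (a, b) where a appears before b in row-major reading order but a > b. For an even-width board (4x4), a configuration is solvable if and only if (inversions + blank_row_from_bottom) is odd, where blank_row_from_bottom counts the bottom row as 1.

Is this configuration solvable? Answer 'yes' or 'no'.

Inversions: 40
Blank is in row 1 (0-indexed from top), which is row 3 counting from the bottom (bottom = 1).
40 + 3 = 43, which is odd, so the puzzle is solvable.

Answer: yes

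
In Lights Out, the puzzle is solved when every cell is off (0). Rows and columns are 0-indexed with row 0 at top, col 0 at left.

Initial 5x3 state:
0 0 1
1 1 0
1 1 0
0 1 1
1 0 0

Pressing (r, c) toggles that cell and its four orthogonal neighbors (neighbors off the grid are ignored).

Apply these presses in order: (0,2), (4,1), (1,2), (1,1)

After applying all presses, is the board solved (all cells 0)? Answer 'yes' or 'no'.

Answer: no

Derivation:
After press 1 at (0,2):
0 1 0
1 1 1
1 1 0
0 1 1
1 0 0

After press 2 at (4,1):
0 1 0
1 1 1
1 1 0
0 0 1
0 1 1

After press 3 at (1,2):
0 1 1
1 0 0
1 1 1
0 0 1
0 1 1

After press 4 at (1,1):
0 0 1
0 1 1
1 0 1
0 0 1
0 1 1

Lights still on: 8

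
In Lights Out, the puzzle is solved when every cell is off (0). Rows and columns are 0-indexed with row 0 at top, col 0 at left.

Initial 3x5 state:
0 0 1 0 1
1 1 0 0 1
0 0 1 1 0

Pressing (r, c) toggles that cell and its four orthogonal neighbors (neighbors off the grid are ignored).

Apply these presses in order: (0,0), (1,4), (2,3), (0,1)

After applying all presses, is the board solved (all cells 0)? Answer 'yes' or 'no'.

Answer: yes

Derivation:
After press 1 at (0,0):
1 1 1 0 1
0 1 0 0 1
0 0 1 1 0

After press 2 at (1,4):
1 1 1 0 0
0 1 0 1 0
0 0 1 1 1

After press 3 at (2,3):
1 1 1 0 0
0 1 0 0 0
0 0 0 0 0

After press 4 at (0,1):
0 0 0 0 0
0 0 0 0 0
0 0 0 0 0

Lights still on: 0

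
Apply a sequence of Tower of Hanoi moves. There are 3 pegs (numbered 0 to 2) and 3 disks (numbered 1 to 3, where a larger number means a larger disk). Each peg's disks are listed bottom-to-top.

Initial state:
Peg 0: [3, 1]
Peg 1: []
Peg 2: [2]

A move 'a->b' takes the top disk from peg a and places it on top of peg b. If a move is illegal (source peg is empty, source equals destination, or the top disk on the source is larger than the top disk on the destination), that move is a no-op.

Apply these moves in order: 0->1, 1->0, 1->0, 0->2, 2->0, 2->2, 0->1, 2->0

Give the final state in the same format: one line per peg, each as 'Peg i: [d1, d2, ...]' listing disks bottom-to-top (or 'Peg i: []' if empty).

After move 1 (0->1):
Peg 0: [3]
Peg 1: [1]
Peg 2: [2]

After move 2 (1->0):
Peg 0: [3, 1]
Peg 1: []
Peg 2: [2]

After move 3 (1->0):
Peg 0: [3, 1]
Peg 1: []
Peg 2: [2]

After move 4 (0->2):
Peg 0: [3]
Peg 1: []
Peg 2: [2, 1]

After move 5 (2->0):
Peg 0: [3, 1]
Peg 1: []
Peg 2: [2]

After move 6 (2->2):
Peg 0: [3, 1]
Peg 1: []
Peg 2: [2]

After move 7 (0->1):
Peg 0: [3]
Peg 1: [1]
Peg 2: [2]

After move 8 (2->0):
Peg 0: [3, 2]
Peg 1: [1]
Peg 2: []

Answer: Peg 0: [3, 2]
Peg 1: [1]
Peg 2: []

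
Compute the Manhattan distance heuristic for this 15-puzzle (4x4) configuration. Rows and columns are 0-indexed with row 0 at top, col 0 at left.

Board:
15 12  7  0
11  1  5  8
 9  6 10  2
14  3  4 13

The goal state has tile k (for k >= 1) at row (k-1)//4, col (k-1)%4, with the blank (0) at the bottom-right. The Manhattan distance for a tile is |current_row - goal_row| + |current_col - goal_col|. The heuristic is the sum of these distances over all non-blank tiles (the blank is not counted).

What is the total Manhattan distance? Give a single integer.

Tile 15: at (0,0), goal (3,2), distance |0-3|+|0-2| = 5
Tile 12: at (0,1), goal (2,3), distance |0-2|+|1-3| = 4
Tile 7: at (0,2), goal (1,2), distance |0-1|+|2-2| = 1
Tile 11: at (1,0), goal (2,2), distance |1-2|+|0-2| = 3
Tile 1: at (1,1), goal (0,0), distance |1-0|+|1-0| = 2
Tile 5: at (1,2), goal (1,0), distance |1-1|+|2-0| = 2
Tile 8: at (1,3), goal (1,3), distance |1-1|+|3-3| = 0
Tile 9: at (2,0), goal (2,0), distance |2-2|+|0-0| = 0
Tile 6: at (2,1), goal (1,1), distance |2-1|+|1-1| = 1
Tile 10: at (2,2), goal (2,1), distance |2-2|+|2-1| = 1
Tile 2: at (2,3), goal (0,1), distance |2-0|+|3-1| = 4
Tile 14: at (3,0), goal (3,1), distance |3-3|+|0-1| = 1
Tile 3: at (3,1), goal (0,2), distance |3-0|+|1-2| = 4
Tile 4: at (3,2), goal (0,3), distance |3-0|+|2-3| = 4
Tile 13: at (3,3), goal (3,0), distance |3-3|+|3-0| = 3
Sum: 5 + 4 + 1 + 3 + 2 + 2 + 0 + 0 + 1 + 1 + 4 + 1 + 4 + 4 + 3 = 35

Answer: 35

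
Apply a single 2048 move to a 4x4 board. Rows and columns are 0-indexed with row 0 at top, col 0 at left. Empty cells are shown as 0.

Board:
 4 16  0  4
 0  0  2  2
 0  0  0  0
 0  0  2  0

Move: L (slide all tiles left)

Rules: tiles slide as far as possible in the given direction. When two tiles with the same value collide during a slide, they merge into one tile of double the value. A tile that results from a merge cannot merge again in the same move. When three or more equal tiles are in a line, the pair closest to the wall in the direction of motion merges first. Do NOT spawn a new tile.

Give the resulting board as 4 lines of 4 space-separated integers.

Slide left:
row 0: [4, 16, 0, 4] -> [4, 16, 4, 0]
row 1: [0, 0, 2, 2] -> [4, 0, 0, 0]
row 2: [0, 0, 0, 0] -> [0, 0, 0, 0]
row 3: [0, 0, 2, 0] -> [2, 0, 0, 0]

Answer:  4 16  4  0
 4  0  0  0
 0  0  0  0
 2  0  0  0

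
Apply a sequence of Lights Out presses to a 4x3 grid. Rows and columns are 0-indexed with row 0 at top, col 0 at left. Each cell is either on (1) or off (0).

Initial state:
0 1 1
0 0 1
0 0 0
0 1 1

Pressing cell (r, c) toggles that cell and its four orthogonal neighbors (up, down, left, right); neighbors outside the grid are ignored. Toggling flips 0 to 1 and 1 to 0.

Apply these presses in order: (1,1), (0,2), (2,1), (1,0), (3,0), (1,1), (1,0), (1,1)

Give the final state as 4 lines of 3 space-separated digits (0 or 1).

After press 1 at (1,1):
0 0 1
1 1 0
0 1 0
0 1 1

After press 2 at (0,2):
0 1 0
1 1 1
0 1 0
0 1 1

After press 3 at (2,1):
0 1 0
1 0 1
1 0 1
0 0 1

After press 4 at (1,0):
1 1 0
0 1 1
0 0 1
0 0 1

After press 5 at (3,0):
1 1 0
0 1 1
1 0 1
1 1 1

After press 6 at (1,1):
1 0 0
1 0 0
1 1 1
1 1 1

After press 7 at (1,0):
0 0 0
0 1 0
0 1 1
1 1 1

After press 8 at (1,1):
0 1 0
1 0 1
0 0 1
1 1 1

Answer: 0 1 0
1 0 1
0 0 1
1 1 1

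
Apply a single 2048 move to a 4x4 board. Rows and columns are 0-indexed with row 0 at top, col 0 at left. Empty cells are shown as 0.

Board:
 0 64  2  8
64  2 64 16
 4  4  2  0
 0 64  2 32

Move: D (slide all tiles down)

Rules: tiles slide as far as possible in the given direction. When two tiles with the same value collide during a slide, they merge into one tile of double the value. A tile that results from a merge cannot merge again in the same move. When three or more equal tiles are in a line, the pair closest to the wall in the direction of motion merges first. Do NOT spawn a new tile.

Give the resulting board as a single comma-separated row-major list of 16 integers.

Answer: 0, 64, 0, 0, 0, 2, 2, 8, 64, 4, 64, 16, 4, 64, 4, 32

Derivation:
Slide down:
col 0: [0, 64, 4, 0] -> [0, 0, 64, 4]
col 1: [64, 2, 4, 64] -> [64, 2, 4, 64]
col 2: [2, 64, 2, 2] -> [0, 2, 64, 4]
col 3: [8, 16, 0, 32] -> [0, 8, 16, 32]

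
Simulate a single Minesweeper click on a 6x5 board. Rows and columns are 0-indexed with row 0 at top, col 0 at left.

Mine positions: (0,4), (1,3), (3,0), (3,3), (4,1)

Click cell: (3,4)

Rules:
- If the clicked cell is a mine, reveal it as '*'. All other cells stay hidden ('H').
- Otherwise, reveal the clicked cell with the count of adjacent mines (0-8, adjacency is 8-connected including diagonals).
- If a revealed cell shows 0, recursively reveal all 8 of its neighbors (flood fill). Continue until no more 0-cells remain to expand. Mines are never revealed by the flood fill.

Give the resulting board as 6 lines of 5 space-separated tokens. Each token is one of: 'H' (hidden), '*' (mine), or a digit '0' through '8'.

H H H H H
H H H H H
H H H H H
H H H H 1
H H H H H
H H H H H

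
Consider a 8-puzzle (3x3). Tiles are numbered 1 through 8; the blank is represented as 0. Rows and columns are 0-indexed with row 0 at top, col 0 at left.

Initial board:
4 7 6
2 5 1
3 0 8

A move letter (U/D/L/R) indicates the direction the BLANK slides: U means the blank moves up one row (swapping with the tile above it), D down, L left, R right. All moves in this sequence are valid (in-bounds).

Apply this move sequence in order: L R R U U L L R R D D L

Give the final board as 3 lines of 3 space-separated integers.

Answer: 4 7 6
2 5 1
3 0 8

Derivation:
After move 1 (L):
4 7 6
2 5 1
0 3 8

After move 2 (R):
4 7 6
2 5 1
3 0 8

After move 3 (R):
4 7 6
2 5 1
3 8 0

After move 4 (U):
4 7 6
2 5 0
3 8 1

After move 5 (U):
4 7 0
2 5 6
3 8 1

After move 6 (L):
4 0 7
2 5 6
3 8 1

After move 7 (L):
0 4 7
2 5 6
3 8 1

After move 8 (R):
4 0 7
2 5 6
3 8 1

After move 9 (R):
4 7 0
2 5 6
3 8 1

After move 10 (D):
4 7 6
2 5 0
3 8 1

After move 11 (D):
4 7 6
2 5 1
3 8 0

After move 12 (L):
4 7 6
2 5 1
3 0 8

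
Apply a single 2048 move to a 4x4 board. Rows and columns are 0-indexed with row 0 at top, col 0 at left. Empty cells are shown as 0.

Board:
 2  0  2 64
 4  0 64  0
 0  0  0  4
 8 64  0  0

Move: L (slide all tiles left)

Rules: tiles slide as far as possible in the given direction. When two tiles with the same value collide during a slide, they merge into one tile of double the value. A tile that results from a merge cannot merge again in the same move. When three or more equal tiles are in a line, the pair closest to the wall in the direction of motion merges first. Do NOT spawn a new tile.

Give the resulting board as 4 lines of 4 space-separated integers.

Answer:  4 64  0  0
 4 64  0  0
 4  0  0  0
 8 64  0  0

Derivation:
Slide left:
row 0: [2, 0, 2, 64] -> [4, 64, 0, 0]
row 1: [4, 0, 64, 0] -> [4, 64, 0, 0]
row 2: [0, 0, 0, 4] -> [4, 0, 0, 0]
row 3: [8, 64, 0, 0] -> [8, 64, 0, 0]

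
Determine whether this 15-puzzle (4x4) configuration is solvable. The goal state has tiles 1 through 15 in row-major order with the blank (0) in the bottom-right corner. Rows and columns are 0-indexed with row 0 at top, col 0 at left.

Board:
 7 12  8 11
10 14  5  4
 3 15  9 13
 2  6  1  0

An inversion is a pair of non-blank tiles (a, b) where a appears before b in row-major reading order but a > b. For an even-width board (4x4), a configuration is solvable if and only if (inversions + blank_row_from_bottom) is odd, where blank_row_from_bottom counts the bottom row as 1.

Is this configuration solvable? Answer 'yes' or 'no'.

Inversions: 67
Blank is in row 3 (0-indexed from top), which is row 1 counting from the bottom (bottom = 1).
67 + 1 = 68, which is even, so the puzzle is not solvable.

Answer: no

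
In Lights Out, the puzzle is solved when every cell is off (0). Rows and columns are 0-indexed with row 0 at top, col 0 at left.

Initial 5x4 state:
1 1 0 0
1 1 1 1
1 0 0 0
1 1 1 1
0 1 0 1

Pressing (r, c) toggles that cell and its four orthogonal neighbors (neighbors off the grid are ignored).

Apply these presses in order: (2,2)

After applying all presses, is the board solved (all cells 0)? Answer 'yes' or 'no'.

Answer: no

Derivation:
After press 1 at (2,2):
1 1 0 0
1 1 0 1
1 1 1 1
1 1 0 1
0 1 0 1

Lights still on: 14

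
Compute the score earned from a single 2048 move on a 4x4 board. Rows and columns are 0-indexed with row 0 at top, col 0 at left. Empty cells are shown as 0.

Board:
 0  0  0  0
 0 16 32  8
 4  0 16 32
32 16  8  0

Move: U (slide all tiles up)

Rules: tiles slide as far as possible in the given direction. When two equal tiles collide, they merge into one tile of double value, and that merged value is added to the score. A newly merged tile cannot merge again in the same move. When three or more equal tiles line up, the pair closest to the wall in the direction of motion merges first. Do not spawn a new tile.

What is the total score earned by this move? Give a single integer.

Answer: 32

Derivation:
Slide up:
col 0: [0, 0, 4, 32] -> [4, 32, 0, 0]  score +0 (running 0)
col 1: [0, 16, 0, 16] -> [32, 0, 0, 0]  score +32 (running 32)
col 2: [0, 32, 16, 8] -> [32, 16, 8, 0]  score +0 (running 32)
col 3: [0, 8, 32, 0] -> [8, 32, 0, 0]  score +0 (running 32)
Board after move:
 4 32 32  8
32  0 16 32
 0  0  8  0
 0  0  0  0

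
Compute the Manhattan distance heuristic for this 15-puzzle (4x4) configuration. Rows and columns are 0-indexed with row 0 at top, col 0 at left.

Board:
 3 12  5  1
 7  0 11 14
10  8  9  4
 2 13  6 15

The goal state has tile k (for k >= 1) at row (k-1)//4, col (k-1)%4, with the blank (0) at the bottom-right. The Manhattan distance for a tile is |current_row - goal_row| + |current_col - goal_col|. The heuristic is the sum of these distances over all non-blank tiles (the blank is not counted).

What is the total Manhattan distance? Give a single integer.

Tile 3: at (0,0), goal (0,2), distance |0-0|+|0-2| = 2
Tile 12: at (0,1), goal (2,3), distance |0-2|+|1-3| = 4
Tile 5: at (0,2), goal (1,0), distance |0-1|+|2-0| = 3
Tile 1: at (0,3), goal (0,0), distance |0-0|+|3-0| = 3
Tile 7: at (1,0), goal (1,2), distance |1-1|+|0-2| = 2
Tile 11: at (1,2), goal (2,2), distance |1-2|+|2-2| = 1
Tile 14: at (1,3), goal (3,1), distance |1-3|+|3-1| = 4
Tile 10: at (2,0), goal (2,1), distance |2-2|+|0-1| = 1
Tile 8: at (2,1), goal (1,3), distance |2-1|+|1-3| = 3
Tile 9: at (2,2), goal (2,0), distance |2-2|+|2-0| = 2
Tile 4: at (2,3), goal (0,3), distance |2-0|+|3-3| = 2
Tile 2: at (3,0), goal (0,1), distance |3-0|+|0-1| = 4
Tile 13: at (3,1), goal (3,0), distance |3-3|+|1-0| = 1
Tile 6: at (3,2), goal (1,1), distance |3-1|+|2-1| = 3
Tile 15: at (3,3), goal (3,2), distance |3-3|+|3-2| = 1
Sum: 2 + 4 + 3 + 3 + 2 + 1 + 4 + 1 + 3 + 2 + 2 + 4 + 1 + 3 + 1 = 36

Answer: 36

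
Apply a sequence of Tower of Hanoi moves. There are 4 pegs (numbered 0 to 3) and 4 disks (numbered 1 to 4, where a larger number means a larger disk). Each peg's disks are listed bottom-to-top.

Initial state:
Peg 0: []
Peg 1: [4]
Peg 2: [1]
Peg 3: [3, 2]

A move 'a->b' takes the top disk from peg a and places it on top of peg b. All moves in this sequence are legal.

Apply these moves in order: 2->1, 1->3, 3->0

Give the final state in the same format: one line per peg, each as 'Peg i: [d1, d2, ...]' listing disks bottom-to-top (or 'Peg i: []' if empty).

Answer: Peg 0: [1]
Peg 1: [4]
Peg 2: []
Peg 3: [3, 2]

Derivation:
After move 1 (2->1):
Peg 0: []
Peg 1: [4, 1]
Peg 2: []
Peg 3: [3, 2]

After move 2 (1->3):
Peg 0: []
Peg 1: [4]
Peg 2: []
Peg 3: [3, 2, 1]

After move 3 (3->0):
Peg 0: [1]
Peg 1: [4]
Peg 2: []
Peg 3: [3, 2]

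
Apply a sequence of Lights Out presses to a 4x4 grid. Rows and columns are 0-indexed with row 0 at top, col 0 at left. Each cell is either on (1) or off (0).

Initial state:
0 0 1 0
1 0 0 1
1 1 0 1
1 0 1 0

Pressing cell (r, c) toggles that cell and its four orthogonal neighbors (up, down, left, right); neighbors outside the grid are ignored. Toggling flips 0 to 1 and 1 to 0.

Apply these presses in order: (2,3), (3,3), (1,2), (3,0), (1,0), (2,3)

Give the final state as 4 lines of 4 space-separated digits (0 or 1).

Answer: 1 0 0 0
0 0 1 0
1 1 1 0
0 1 0 1

Derivation:
After press 1 at (2,3):
0 0 1 0
1 0 0 0
1 1 1 0
1 0 1 1

After press 2 at (3,3):
0 0 1 0
1 0 0 0
1 1 1 1
1 0 0 0

After press 3 at (1,2):
0 0 0 0
1 1 1 1
1 1 0 1
1 0 0 0

After press 4 at (3,0):
0 0 0 0
1 1 1 1
0 1 0 1
0 1 0 0

After press 5 at (1,0):
1 0 0 0
0 0 1 1
1 1 0 1
0 1 0 0

After press 6 at (2,3):
1 0 0 0
0 0 1 0
1 1 1 0
0 1 0 1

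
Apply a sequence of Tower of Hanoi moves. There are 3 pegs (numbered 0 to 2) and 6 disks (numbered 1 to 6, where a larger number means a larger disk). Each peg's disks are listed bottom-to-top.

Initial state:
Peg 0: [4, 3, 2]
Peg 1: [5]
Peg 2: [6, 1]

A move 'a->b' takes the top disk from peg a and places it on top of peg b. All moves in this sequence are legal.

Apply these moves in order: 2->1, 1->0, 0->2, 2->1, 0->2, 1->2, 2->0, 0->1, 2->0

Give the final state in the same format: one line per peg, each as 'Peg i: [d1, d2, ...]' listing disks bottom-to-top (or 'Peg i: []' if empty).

After move 1 (2->1):
Peg 0: [4, 3, 2]
Peg 1: [5, 1]
Peg 2: [6]

After move 2 (1->0):
Peg 0: [4, 3, 2, 1]
Peg 1: [5]
Peg 2: [6]

After move 3 (0->2):
Peg 0: [4, 3, 2]
Peg 1: [5]
Peg 2: [6, 1]

After move 4 (2->1):
Peg 0: [4, 3, 2]
Peg 1: [5, 1]
Peg 2: [6]

After move 5 (0->2):
Peg 0: [4, 3]
Peg 1: [5, 1]
Peg 2: [6, 2]

After move 6 (1->2):
Peg 0: [4, 3]
Peg 1: [5]
Peg 2: [6, 2, 1]

After move 7 (2->0):
Peg 0: [4, 3, 1]
Peg 1: [5]
Peg 2: [6, 2]

After move 8 (0->1):
Peg 0: [4, 3]
Peg 1: [5, 1]
Peg 2: [6, 2]

After move 9 (2->0):
Peg 0: [4, 3, 2]
Peg 1: [5, 1]
Peg 2: [6]

Answer: Peg 0: [4, 3, 2]
Peg 1: [5, 1]
Peg 2: [6]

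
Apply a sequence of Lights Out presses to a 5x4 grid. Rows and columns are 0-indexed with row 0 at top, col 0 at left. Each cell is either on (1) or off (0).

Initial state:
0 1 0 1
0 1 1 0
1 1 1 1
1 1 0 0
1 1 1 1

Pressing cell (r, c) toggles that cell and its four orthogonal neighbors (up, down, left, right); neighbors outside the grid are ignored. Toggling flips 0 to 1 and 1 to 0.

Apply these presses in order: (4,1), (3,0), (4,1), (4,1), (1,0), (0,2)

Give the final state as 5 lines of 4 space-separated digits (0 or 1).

Answer: 1 0 1 0
1 0 0 0
1 1 1 1
0 1 0 0
1 0 0 1

Derivation:
After press 1 at (4,1):
0 1 0 1
0 1 1 0
1 1 1 1
1 0 0 0
0 0 0 1

After press 2 at (3,0):
0 1 0 1
0 1 1 0
0 1 1 1
0 1 0 0
1 0 0 1

After press 3 at (4,1):
0 1 0 1
0 1 1 0
0 1 1 1
0 0 0 0
0 1 1 1

After press 4 at (4,1):
0 1 0 1
0 1 1 0
0 1 1 1
0 1 0 0
1 0 0 1

After press 5 at (1,0):
1 1 0 1
1 0 1 0
1 1 1 1
0 1 0 0
1 0 0 1

After press 6 at (0,2):
1 0 1 0
1 0 0 0
1 1 1 1
0 1 0 0
1 0 0 1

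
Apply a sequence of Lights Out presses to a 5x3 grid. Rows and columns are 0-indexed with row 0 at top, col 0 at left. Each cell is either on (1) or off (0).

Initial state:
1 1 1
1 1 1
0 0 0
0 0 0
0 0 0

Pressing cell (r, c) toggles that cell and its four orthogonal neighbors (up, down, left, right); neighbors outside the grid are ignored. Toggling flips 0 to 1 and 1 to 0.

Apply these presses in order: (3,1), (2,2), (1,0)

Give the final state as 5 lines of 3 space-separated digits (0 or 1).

Answer: 0 1 1
0 0 0
1 0 1
1 1 0
0 1 0

Derivation:
After press 1 at (3,1):
1 1 1
1 1 1
0 1 0
1 1 1
0 1 0

After press 2 at (2,2):
1 1 1
1 1 0
0 0 1
1 1 0
0 1 0

After press 3 at (1,0):
0 1 1
0 0 0
1 0 1
1 1 0
0 1 0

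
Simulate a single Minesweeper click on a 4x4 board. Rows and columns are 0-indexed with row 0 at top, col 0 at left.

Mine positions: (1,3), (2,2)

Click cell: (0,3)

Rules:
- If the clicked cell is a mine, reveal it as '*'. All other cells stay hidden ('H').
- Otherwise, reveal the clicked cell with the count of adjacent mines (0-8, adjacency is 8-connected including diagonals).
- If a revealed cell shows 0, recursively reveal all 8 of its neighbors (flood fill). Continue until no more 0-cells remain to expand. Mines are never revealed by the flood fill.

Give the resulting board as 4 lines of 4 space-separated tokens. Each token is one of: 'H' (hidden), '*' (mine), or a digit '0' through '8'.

H H H 1
H H H H
H H H H
H H H H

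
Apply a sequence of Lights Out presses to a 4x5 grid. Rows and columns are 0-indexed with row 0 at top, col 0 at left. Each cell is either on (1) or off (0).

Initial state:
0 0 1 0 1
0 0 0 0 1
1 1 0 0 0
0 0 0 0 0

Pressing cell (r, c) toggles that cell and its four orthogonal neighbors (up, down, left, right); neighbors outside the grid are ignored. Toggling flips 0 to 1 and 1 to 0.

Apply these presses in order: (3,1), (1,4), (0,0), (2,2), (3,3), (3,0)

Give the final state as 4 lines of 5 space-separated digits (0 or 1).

Answer: 1 1 1 0 0
1 0 1 1 0
0 1 1 0 1
0 0 1 1 1

Derivation:
After press 1 at (3,1):
0 0 1 0 1
0 0 0 0 1
1 0 0 0 0
1 1 1 0 0

After press 2 at (1,4):
0 0 1 0 0
0 0 0 1 0
1 0 0 0 1
1 1 1 0 0

After press 3 at (0,0):
1 1 1 0 0
1 0 0 1 0
1 0 0 0 1
1 1 1 0 0

After press 4 at (2,2):
1 1 1 0 0
1 0 1 1 0
1 1 1 1 1
1 1 0 0 0

After press 5 at (3,3):
1 1 1 0 0
1 0 1 1 0
1 1 1 0 1
1 1 1 1 1

After press 6 at (3,0):
1 1 1 0 0
1 0 1 1 0
0 1 1 0 1
0 0 1 1 1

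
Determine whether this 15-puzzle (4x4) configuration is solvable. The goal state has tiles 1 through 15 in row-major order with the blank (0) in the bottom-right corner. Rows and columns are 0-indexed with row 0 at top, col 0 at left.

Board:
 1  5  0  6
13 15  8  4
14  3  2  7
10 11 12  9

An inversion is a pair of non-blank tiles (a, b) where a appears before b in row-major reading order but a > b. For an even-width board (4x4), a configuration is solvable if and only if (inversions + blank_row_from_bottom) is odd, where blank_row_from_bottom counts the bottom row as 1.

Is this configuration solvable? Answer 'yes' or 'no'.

Inversions: 42
Blank is in row 0 (0-indexed from top), which is row 4 counting from the bottom (bottom = 1).
42 + 4 = 46, which is even, so the puzzle is not solvable.

Answer: no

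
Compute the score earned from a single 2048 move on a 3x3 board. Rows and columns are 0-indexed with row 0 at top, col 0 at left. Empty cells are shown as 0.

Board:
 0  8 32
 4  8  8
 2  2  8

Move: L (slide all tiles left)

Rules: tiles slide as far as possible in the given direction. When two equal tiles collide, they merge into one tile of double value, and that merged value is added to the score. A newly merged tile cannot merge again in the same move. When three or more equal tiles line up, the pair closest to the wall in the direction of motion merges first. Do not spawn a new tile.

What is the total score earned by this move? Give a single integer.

Answer: 20

Derivation:
Slide left:
row 0: [0, 8, 32] -> [8, 32, 0]  score +0 (running 0)
row 1: [4, 8, 8] -> [4, 16, 0]  score +16 (running 16)
row 2: [2, 2, 8] -> [4, 8, 0]  score +4 (running 20)
Board after move:
 8 32  0
 4 16  0
 4  8  0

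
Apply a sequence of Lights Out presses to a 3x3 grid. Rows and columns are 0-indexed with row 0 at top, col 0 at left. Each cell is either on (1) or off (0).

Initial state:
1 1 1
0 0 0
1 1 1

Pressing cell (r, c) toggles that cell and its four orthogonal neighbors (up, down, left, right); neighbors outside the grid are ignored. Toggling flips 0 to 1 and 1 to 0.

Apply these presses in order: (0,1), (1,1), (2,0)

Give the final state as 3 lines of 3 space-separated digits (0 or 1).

After press 1 at (0,1):
0 0 0
0 1 0
1 1 1

After press 2 at (1,1):
0 1 0
1 0 1
1 0 1

After press 3 at (2,0):
0 1 0
0 0 1
0 1 1

Answer: 0 1 0
0 0 1
0 1 1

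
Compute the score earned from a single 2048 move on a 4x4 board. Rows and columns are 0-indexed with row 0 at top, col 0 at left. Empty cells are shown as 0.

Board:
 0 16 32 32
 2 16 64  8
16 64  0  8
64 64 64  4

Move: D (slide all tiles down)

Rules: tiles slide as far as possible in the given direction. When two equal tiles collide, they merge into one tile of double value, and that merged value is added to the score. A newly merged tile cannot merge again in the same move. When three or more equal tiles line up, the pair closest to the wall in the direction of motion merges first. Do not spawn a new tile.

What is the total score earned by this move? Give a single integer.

Answer: 304

Derivation:
Slide down:
col 0: [0, 2, 16, 64] -> [0, 2, 16, 64]  score +0 (running 0)
col 1: [16, 16, 64, 64] -> [0, 0, 32, 128]  score +160 (running 160)
col 2: [32, 64, 0, 64] -> [0, 0, 32, 128]  score +128 (running 288)
col 3: [32, 8, 8, 4] -> [0, 32, 16, 4]  score +16 (running 304)
Board after move:
  0   0   0   0
  2   0   0  32
 16  32  32  16
 64 128 128   4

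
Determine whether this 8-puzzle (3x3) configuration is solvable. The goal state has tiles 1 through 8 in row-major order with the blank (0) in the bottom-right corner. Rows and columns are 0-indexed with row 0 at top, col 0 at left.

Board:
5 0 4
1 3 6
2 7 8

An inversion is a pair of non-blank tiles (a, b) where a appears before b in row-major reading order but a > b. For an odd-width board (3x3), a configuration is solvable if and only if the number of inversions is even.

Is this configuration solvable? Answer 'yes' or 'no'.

Answer: no

Derivation:
Inversions (pairs i<j in row-major order where tile[i] > tile[j] > 0): 9
9 is odd, so the puzzle is not solvable.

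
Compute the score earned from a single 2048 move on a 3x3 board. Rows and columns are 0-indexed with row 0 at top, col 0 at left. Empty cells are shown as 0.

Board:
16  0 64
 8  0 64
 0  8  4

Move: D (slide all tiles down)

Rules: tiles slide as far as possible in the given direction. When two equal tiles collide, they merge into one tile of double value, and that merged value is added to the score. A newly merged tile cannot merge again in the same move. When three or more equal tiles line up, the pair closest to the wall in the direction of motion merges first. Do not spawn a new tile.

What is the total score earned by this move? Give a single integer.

Slide down:
col 0: [16, 8, 0] -> [0, 16, 8]  score +0 (running 0)
col 1: [0, 0, 8] -> [0, 0, 8]  score +0 (running 0)
col 2: [64, 64, 4] -> [0, 128, 4]  score +128 (running 128)
Board after move:
  0   0   0
 16   0 128
  8   8   4

Answer: 128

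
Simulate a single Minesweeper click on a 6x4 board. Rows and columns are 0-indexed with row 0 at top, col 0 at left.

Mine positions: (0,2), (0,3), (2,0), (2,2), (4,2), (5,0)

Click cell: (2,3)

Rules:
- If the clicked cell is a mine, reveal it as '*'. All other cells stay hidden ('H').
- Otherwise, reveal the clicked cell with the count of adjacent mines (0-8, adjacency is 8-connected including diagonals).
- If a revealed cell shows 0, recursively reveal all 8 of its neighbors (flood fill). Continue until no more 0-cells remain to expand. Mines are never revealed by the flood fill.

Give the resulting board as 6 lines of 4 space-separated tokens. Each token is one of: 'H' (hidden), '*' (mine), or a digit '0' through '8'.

H H H H
H H H H
H H H 1
H H H H
H H H H
H H H H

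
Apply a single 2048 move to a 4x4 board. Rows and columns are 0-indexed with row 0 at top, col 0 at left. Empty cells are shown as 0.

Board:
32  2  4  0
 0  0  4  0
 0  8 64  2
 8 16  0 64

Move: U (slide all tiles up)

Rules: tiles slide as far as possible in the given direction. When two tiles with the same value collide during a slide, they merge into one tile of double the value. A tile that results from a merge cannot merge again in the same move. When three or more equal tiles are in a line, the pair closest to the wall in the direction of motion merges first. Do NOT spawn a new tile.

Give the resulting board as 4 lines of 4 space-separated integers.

Slide up:
col 0: [32, 0, 0, 8] -> [32, 8, 0, 0]
col 1: [2, 0, 8, 16] -> [2, 8, 16, 0]
col 2: [4, 4, 64, 0] -> [8, 64, 0, 0]
col 3: [0, 0, 2, 64] -> [2, 64, 0, 0]

Answer: 32  2  8  2
 8  8 64 64
 0 16  0  0
 0  0  0  0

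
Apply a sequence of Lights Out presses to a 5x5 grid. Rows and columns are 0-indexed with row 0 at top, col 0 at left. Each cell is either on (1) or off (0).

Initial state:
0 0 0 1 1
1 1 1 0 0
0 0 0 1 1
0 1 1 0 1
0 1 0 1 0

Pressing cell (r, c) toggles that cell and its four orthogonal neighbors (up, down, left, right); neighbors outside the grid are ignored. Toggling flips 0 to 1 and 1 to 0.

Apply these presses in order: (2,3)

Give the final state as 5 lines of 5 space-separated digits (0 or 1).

After press 1 at (2,3):
0 0 0 1 1
1 1 1 1 0
0 0 1 0 0
0 1 1 1 1
0 1 0 1 0

Answer: 0 0 0 1 1
1 1 1 1 0
0 0 1 0 0
0 1 1 1 1
0 1 0 1 0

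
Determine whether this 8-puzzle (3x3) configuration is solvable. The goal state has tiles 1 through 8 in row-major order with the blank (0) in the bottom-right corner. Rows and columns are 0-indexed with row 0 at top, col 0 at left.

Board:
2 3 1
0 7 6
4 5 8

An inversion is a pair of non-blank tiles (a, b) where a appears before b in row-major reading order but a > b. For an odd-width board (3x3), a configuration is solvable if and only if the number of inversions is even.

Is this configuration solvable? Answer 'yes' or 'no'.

Inversions (pairs i<j in row-major order where tile[i] > tile[j] > 0): 7
7 is odd, so the puzzle is not solvable.

Answer: no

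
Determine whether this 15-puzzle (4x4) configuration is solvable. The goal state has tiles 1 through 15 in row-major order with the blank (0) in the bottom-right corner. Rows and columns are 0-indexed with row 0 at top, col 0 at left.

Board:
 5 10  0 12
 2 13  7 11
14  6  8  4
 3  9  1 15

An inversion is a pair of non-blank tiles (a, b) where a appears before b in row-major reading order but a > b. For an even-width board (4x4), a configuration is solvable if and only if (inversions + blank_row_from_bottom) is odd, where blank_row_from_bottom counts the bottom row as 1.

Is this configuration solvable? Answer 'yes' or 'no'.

Answer: no

Derivation:
Inversions: 56
Blank is in row 0 (0-indexed from top), which is row 4 counting from the bottom (bottom = 1).
56 + 4 = 60, which is even, so the puzzle is not solvable.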